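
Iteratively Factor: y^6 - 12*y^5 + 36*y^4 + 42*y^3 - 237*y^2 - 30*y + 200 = (y - 5)*(y^5 - 7*y^4 + y^3 + 47*y^2 - 2*y - 40) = (y - 5)*(y + 2)*(y^4 - 9*y^3 + 19*y^2 + 9*y - 20) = (y - 5)^2*(y + 2)*(y^3 - 4*y^2 - y + 4) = (y - 5)^2*(y - 4)*(y + 2)*(y^2 - 1) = (y - 5)^2*(y - 4)*(y + 1)*(y + 2)*(y - 1)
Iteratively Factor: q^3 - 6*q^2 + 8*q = (q)*(q^2 - 6*q + 8) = q*(q - 4)*(q - 2)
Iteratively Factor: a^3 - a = (a)*(a^2 - 1) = a*(a + 1)*(a - 1)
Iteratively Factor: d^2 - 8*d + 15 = (d - 5)*(d - 3)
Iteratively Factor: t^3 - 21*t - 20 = (t - 5)*(t^2 + 5*t + 4) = (t - 5)*(t + 4)*(t + 1)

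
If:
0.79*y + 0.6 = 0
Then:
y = -0.76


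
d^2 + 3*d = d*(d + 3)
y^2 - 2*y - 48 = (y - 8)*(y + 6)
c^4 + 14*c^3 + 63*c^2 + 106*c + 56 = (c + 1)*(c + 2)*(c + 4)*(c + 7)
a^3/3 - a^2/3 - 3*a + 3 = (a/3 + 1)*(a - 3)*(a - 1)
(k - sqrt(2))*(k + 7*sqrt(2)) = k^2 + 6*sqrt(2)*k - 14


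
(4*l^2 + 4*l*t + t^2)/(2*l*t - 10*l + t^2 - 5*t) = (2*l + t)/(t - 5)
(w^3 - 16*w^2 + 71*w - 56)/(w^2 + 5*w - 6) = (w^2 - 15*w + 56)/(w + 6)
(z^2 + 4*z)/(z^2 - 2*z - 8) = z*(z + 4)/(z^2 - 2*z - 8)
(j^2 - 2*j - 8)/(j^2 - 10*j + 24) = (j + 2)/(j - 6)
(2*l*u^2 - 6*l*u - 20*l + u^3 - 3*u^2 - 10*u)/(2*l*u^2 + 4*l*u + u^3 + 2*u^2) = (u - 5)/u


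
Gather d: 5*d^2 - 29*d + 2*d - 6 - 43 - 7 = 5*d^2 - 27*d - 56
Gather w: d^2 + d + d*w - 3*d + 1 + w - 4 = d^2 - 2*d + w*(d + 1) - 3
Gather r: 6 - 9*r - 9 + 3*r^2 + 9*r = 3*r^2 - 3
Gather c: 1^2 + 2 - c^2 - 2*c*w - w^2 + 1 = -c^2 - 2*c*w - w^2 + 4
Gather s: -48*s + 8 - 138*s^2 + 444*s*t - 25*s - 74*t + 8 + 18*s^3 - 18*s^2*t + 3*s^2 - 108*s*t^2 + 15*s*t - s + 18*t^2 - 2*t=18*s^3 + s^2*(-18*t - 135) + s*(-108*t^2 + 459*t - 74) + 18*t^2 - 76*t + 16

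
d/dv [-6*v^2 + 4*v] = 4 - 12*v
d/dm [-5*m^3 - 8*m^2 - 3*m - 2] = -15*m^2 - 16*m - 3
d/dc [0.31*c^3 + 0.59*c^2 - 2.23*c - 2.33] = 0.93*c^2 + 1.18*c - 2.23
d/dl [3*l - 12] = 3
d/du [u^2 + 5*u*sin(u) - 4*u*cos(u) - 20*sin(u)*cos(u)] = 4*u*sin(u) + 5*u*cos(u) + 2*u + 5*sin(u) - 4*cos(u) - 20*cos(2*u)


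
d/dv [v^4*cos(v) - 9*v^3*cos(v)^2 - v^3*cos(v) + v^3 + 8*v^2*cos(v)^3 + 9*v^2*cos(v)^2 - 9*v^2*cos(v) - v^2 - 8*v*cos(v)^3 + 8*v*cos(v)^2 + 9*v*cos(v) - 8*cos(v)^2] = -v^4*sin(v) + v^3*sin(v) + 9*v^3*sin(2*v) + 4*v^3*cos(v) + 3*v^2*sin(v) - 9*v^2*sin(2*v) - 6*v^2*sin(3*v) - 3*v^2*cos(v) - 27*v^2*cos(2*v)/2 - 21*v^2/2 - 3*v*sin(v) - 8*v*sin(2*v) + 6*v*sin(3*v) - 6*v*cos(v) + 9*v*cos(2*v) + 4*v*cos(3*v) + 7*v + 8*sin(2*v) + 3*cos(v) + 4*cos(2*v) - 2*cos(3*v) + 4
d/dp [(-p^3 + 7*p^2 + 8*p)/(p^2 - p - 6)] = (-p^4 + 2*p^3 + 3*p^2 - 84*p - 48)/(p^4 - 2*p^3 - 11*p^2 + 12*p + 36)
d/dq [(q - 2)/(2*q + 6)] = 5/(2*(q + 3)^2)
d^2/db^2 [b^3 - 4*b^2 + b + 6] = 6*b - 8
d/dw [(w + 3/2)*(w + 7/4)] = 2*w + 13/4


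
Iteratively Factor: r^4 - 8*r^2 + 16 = (r - 2)*(r^3 + 2*r^2 - 4*r - 8) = (r - 2)^2*(r^2 + 4*r + 4) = (r - 2)^2*(r + 2)*(r + 2)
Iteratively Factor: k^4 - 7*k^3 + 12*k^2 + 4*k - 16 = (k - 2)*(k^3 - 5*k^2 + 2*k + 8) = (k - 2)*(k + 1)*(k^2 - 6*k + 8) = (k - 4)*(k - 2)*(k + 1)*(k - 2)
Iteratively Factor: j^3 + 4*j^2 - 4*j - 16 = (j - 2)*(j^2 + 6*j + 8) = (j - 2)*(j + 2)*(j + 4)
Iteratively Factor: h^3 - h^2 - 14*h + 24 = (h + 4)*(h^2 - 5*h + 6) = (h - 3)*(h + 4)*(h - 2)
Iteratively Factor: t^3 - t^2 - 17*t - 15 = (t + 3)*(t^2 - 4*t - 5) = (t + 1)*(t + 3)*(t - 5)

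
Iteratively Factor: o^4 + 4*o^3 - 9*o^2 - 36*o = (o - 3)*(o^3 + 7*o^2 + 12*o) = (o - 3)*(o + 4)*(o^2 + 3*o) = o*(o - 3)*(o + 4)*(o + 3)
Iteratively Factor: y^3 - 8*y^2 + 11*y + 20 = (y - 4)*(y^2 - 4*y - 5) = (y - 4)*(y + 1)*(y - 5)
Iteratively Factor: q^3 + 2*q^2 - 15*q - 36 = (q - 4)*(q^2 + 6*q + 9) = (q - 4)*(q + 3)*(q + 3)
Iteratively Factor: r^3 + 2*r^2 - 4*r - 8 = (r - 2)*(r^2 + 4*r + 4) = (r - 2)*(r + 2)*(r + 2)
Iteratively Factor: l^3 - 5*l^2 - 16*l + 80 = (l + 4)*(l^2 - 9*l + 20) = (l - 4)*(l + 4)*(l - 5)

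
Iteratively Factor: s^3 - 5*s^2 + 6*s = (s - 2)*(s^2 - 3*s) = (s - 3)*(s - 2)*(s)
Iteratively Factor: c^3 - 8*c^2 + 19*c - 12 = (c - 3)*(c^2 - 5*c + 4) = (c - 4)*(c - 3)*(c - 1)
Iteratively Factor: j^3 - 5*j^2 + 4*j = (j)*(j^2 - 5*j + 4) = j*(j - 1)*(j - 4)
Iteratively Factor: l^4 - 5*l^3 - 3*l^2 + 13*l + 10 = (l + 1)*(l^3 - 6*l^2 + 3*l + 10) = (l - 5)*(l + 1)*(l^2 - l - 2) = (l - 5)*(l + 1)^2*(l - 2)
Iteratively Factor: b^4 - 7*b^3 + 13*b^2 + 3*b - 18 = (b - 3)*(b^3 - 4*b^2 + b + 6) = (b - 3)^2*(b^2 - b - 2) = (b - 3)^2*(b - 2)*(b + 1)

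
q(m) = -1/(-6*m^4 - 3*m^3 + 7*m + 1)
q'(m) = -(24*m^3 + 9*m^2 - 7)/(-6*m^4 - 3*m^3 + 7*m + 1)^2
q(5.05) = 0.00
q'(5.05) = -0.00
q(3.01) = 0.00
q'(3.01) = -0.00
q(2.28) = 0.01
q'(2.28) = -0.01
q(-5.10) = 0.00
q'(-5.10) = 0.00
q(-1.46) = 0.04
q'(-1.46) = 0.08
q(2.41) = 0.00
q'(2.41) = -0.01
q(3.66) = 0.00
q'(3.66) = -0.00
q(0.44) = -0.28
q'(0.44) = 0.25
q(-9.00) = 0.00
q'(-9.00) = 0.00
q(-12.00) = 0.00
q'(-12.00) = 0.00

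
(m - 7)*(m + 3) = m^2 - 4*m - 21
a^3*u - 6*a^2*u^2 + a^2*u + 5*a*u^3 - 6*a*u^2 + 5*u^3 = (a - 5*u)*(a - u)*(a*u + u)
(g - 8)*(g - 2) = g^2 - 10*g + 16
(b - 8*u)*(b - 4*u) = b^2 - 12*b*u + 32*u^2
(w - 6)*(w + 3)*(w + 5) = w^3 + 2*w^2 - 33*w - 90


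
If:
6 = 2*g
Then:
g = 3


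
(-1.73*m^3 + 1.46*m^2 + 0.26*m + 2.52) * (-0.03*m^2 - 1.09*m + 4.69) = 0.0519*m^5 + 1.8419*m^4 - 9.7129*m^3 + 6.4884*m^2 - 1.5274*m + 11.8188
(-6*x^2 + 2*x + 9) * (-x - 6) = 6*x^3 + 34*x^2 - 21*x - 54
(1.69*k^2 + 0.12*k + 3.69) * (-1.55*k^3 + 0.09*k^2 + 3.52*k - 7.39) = -2.6195*k^5 - 0.0339*k^4 + 0.240099999999999*k^3 - 11.7346*k^2 + 12.102*k - 27.2691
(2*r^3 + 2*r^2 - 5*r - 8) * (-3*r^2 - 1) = -6*r^5 - 6*r^4 + 13*r^3 + 22*r^2 + 5*r + 8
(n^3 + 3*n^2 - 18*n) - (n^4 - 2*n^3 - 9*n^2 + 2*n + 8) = -n^4 + 3*n^3 + 12*n^2 - 20*n - 8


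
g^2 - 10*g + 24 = (g - 6)*(g - 4)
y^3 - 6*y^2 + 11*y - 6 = (y - 3)*(y - 2)*(y - 1)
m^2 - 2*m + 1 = (m - 1)^2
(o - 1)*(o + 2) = o^2 + o - 2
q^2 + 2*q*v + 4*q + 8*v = (q + 4)*(q + 2*v)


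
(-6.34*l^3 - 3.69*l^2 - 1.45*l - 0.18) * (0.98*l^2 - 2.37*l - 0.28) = -6.2132*l^5 + 11.4096*l^4 + 9.0995*l^3 + 4.2933*l^2 + 0.8326*l + 0.0504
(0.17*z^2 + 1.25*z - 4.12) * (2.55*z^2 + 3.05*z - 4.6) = 0.4335*z^4 + 3.706*z^3 - 7.4755*z^2 - 18.316*z + 18.952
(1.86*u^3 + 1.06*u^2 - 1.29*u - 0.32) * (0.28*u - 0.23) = 0.5208*u^4 - 0.131*u^3 - 0.605*u^2 + 0.2071*u + 0.0736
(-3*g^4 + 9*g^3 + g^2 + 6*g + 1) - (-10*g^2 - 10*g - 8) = -3*g^4 + 9*g^3 + 11*g^2 + 16*g + 9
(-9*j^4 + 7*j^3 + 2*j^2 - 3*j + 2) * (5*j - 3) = -45*j^5 + 62*j^4 - 11*j^3 - 21*j^2 + 19*j - 6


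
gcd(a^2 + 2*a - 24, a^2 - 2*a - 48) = a + 6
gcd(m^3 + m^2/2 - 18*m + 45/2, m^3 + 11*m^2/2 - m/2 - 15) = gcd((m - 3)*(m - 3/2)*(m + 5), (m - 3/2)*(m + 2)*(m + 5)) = m^2 + 7*m/2 - 15/2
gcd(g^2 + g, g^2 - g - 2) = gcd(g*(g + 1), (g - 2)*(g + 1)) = g + 1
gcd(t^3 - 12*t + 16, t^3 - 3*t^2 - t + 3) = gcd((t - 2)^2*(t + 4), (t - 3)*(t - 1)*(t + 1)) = 1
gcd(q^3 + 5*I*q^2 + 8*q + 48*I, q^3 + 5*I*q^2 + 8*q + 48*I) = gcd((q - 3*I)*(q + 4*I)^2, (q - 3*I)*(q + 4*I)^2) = q^3 + 5*I*q^2 + 8*q + 48*I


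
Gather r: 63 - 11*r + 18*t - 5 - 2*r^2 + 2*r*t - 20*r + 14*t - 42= -2*r^2 + r*(2*t - 31) + 32*t + 16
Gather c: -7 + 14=7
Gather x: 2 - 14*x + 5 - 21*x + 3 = 10 - 35*x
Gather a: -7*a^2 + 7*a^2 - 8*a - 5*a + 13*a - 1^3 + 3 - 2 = 0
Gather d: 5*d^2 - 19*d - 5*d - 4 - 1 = 5*d^2 - 24*d - 5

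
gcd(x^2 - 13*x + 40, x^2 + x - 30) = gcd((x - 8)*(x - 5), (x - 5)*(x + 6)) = x - 5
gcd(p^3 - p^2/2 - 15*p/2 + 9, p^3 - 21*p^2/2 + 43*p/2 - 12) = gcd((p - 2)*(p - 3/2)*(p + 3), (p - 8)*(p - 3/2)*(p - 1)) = p - 3/2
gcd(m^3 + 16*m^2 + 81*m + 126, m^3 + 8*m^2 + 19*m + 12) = m + 3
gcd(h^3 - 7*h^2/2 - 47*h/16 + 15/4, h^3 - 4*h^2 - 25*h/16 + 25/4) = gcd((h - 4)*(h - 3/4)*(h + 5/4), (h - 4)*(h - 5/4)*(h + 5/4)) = h^2 - 11*h/4 - 5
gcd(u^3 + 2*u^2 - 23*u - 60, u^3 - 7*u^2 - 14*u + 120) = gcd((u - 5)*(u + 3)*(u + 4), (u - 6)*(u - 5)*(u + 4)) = u^2 - u - 20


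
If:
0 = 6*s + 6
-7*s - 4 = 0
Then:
No Solution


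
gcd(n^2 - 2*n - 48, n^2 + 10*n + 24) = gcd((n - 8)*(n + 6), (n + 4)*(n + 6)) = n + 6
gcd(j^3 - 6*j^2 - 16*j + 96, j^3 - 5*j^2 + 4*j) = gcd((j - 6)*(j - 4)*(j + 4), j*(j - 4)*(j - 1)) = j - 4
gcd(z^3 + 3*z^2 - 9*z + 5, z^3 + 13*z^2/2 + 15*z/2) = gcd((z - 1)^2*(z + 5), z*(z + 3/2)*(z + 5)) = z + 5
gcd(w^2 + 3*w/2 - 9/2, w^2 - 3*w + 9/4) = w - 3/2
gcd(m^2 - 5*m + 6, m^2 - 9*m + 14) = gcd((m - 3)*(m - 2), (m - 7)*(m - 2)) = m - 2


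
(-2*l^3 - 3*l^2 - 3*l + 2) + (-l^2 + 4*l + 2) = -2*l^3 - 4*l^2 + l + 4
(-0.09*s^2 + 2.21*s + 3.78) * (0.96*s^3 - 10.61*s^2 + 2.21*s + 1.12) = -0.0864*s^5 + 3.0765*s^4 - 20.0182*s^3 - 35.3225*s^2 + 10.829*s + 4.2336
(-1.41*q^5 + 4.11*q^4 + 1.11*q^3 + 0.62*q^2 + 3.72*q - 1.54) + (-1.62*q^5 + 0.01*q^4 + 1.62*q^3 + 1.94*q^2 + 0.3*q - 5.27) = -3.03*q^5 + 4.12*q^4 + 2.73*q^3 + 2.56*q^2 + 4.02*q - 6.81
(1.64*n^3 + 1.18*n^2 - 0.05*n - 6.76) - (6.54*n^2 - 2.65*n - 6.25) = 1.64*n^3 - 5.36*n^2 + 2.6*n - 0.51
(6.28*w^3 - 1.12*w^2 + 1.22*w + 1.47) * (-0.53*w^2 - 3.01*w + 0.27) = -3.3284*w^5 - 18.3092*w^4 + 4.4202*w^3 - 4.7537*w^2 - 4.0953*w + 0.3969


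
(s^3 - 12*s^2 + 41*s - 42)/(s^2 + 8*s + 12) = (s^3 - 12*s^2 + 41*s - 42)/(s^2 + 8*s + 12)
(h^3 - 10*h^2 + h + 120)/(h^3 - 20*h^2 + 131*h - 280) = (h + 3)/(h - 7)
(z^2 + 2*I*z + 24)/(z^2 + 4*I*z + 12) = (z - 4*I)/(z - 2*I)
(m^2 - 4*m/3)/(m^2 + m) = (m - 4/3)/(m + 1)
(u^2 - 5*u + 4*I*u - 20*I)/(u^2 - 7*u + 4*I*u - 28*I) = (u - 5)/(u - 7)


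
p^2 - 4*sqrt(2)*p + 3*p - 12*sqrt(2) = (p + 3)*(p - 4*sqrt(2))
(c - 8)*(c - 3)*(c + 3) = c^3 - 8*c^2 - 9*c + 72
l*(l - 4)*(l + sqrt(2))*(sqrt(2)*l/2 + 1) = sqrt(2)*l^4/2 - 2*sqrt(2)*l^3 + 2*l^3 - 8*l^2 + sqrt(2)*l^2 - 4*sqrt(2)*l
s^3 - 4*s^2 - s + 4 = (s - 4)*(s - 1)*(s + 1)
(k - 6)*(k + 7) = k^2 + k - 42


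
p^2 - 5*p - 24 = (p - 8)*(p + 3)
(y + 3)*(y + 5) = y^2 + 8*y + 15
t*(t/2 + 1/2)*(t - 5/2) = t^3/2 - 3*t^2/4 - 5*t/4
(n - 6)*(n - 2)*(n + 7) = n^3 - n^2 - 44*n + 84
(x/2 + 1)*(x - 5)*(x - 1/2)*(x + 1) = x^4/2 - 5*x^3/4 - 6*x^2 - 7*x/4 + 5/2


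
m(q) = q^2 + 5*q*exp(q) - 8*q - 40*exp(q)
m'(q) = 5*q*exp(q) + 2*q - 35*exp(q) - 8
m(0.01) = -40.43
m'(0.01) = -43.28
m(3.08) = -550.41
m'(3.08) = -428.30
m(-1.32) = -0.15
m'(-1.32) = -21.75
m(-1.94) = 12.14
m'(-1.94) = -18.30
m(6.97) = -5487.93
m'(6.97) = -153.69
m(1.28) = -129.45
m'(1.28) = -108.30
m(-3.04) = 30.92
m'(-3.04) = -16.48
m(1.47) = -151.60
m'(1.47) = -125.32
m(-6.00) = 83.83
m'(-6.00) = -20.16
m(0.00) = -40.00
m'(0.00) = -43.00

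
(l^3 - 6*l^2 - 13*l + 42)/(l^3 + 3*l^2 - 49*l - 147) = (l - 2)/(l + 7)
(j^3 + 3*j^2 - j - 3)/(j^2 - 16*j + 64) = (j^3 + 3*j^2 - j - 3)/(j^2 - 16*j + 64)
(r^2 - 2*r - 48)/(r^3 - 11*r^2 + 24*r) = (r + 6)/(r*(r - 3))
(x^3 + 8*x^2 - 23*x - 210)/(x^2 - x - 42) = (x^2 + 2*x - 35)/(x - 7)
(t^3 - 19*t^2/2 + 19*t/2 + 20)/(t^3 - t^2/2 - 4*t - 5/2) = (t - 8)/(t + 1)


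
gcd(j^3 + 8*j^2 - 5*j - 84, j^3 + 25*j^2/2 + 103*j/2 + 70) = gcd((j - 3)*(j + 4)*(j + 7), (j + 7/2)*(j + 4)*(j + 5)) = j + 4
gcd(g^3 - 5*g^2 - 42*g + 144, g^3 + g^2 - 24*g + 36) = g^2 + 3*g - 18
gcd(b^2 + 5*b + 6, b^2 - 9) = b + 3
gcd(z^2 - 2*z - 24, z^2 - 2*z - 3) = 1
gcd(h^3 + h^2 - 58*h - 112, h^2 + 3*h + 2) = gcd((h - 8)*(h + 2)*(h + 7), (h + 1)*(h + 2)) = h + 2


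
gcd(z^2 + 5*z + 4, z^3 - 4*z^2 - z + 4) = z + 1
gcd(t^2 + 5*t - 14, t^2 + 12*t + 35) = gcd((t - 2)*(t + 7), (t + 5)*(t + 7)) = t + 7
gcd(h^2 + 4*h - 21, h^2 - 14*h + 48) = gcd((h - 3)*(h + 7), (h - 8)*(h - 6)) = 1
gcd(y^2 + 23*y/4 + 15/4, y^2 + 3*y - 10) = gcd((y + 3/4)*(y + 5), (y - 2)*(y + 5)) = y + 5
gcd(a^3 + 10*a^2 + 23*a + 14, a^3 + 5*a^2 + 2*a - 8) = a + 2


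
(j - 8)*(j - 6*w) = j^2 - 6*j*w - 8*j + 48*w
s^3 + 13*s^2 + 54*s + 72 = (s + 3)*(s + 4)*(s + 6)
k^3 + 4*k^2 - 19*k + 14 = (k - 2)*(k - 1)*(k + 7)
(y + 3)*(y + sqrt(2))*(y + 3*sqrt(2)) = y^3 + 3*y^2 + 4*sqrt(2)*y^2 + 6*y + 12*sqrt(2)*y + 18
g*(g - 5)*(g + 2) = g^3 - 3*g^2 - 10*g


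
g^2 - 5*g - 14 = (g - 7)*(g + 2)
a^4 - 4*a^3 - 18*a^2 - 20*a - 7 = (a - 7)*(a + 1)^3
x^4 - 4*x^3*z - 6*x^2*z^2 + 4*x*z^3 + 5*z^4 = (x - 5*z)*(x - z)*(x + z)^2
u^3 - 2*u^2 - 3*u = u*(u - 3)*(u + 1)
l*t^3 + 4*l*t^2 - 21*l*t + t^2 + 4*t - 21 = (t - 3)*(t + 7)*(l*t + 1)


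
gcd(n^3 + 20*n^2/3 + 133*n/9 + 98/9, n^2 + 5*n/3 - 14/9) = n + 7/3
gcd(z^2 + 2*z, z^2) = z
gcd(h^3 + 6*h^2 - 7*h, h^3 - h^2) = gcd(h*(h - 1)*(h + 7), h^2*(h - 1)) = h^2 - h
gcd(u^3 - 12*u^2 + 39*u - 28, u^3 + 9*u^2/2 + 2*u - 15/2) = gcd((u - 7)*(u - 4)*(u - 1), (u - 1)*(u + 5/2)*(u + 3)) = u - 1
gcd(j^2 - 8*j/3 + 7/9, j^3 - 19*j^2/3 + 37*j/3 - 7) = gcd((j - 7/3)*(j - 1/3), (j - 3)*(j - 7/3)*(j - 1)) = j - 7/3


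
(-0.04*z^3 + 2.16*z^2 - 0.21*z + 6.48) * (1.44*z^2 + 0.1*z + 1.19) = -0.0576*z^5 + 3.1064*z^4 - 0.134*z^3 + 11.8806*z^2 + 0.3981*z + 7.7112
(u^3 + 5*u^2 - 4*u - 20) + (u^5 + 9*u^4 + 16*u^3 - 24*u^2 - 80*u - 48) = u^5 + 9*u^4 + 17*u^3 - 19*u^2 - 84*u - 68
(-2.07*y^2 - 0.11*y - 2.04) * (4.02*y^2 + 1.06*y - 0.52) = -8.3214*y^4 - 2.6364*y^3 - 7.241*y^2 - 2.1052*y + 1.0608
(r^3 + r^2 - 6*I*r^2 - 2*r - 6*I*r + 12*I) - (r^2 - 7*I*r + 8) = r^3 - 6*I*r^2 - 2*r + I*r - 8 + 12*I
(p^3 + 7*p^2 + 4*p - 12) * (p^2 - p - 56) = p^5 + 6*p^4 - 59*p^3 - 408*p^2 - 212*p + 672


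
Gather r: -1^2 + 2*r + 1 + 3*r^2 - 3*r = 3*r^2 - r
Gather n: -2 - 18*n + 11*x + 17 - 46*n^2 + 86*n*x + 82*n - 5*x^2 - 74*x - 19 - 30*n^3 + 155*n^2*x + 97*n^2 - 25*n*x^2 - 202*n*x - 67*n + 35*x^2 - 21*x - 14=-30*n^3 + n^2*(155*x + 51) + n*(-25*x^2 - 116*x - 3) + 30*x^2 - 84*x - 18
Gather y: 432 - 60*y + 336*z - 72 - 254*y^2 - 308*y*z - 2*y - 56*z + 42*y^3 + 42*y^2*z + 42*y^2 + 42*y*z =42*y^3 + y^2*(42*z - 212) + y*(-266*z - 62) + 280*z + 360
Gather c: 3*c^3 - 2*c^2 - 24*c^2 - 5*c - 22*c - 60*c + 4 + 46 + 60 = 3*c^3 - 26*c^2 - 87*c + 110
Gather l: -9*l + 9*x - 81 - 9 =-9*l + 9*x - 90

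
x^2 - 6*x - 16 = (x - 8)*(x + 2)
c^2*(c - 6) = c^3 - 6*c^2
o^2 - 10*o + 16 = (o - 8)*(o - 2)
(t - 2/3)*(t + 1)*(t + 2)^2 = t^4 + 13*t^3/3 + 14*t^2/3 - 4*t/3 - 8/3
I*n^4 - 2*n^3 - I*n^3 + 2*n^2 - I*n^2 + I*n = n*(n + I)^2*(I*n - I)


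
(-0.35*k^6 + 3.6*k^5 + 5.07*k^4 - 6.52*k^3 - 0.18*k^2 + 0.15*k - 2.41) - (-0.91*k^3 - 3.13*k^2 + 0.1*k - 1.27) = -0.35*k^6 + 3.6*k^5 + 5.07*k^4 - 5.61*k^3 + 2.95*k^2 + 0.05*k - 1.14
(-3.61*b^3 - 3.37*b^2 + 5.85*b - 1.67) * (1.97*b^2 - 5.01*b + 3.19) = -7.1117*b^5 + 11.4472*b^4 + 16.8923*b^3 - 43.3487*b^2 + 27.0282*b - 5.3273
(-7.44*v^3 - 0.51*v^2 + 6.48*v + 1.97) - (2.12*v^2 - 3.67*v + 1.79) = -7.44*v^3 - 2.63*v^2 + 10.15*v + 0.18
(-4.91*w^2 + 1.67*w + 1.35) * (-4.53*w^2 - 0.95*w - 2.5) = 22.2423*w^4 - 2.9006*w^3 + 4.573*w^2 - 5.4575*w - 3.375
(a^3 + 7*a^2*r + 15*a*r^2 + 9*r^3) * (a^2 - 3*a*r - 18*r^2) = a^5 + 4*a^4*r - 24*a^3*r^2 - 162*a^2*r^3 - 297*a*r^4 - 162*r^5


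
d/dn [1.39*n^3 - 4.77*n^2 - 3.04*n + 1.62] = 4.17*n^2 - 9.54*n - 3.04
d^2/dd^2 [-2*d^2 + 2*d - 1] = -4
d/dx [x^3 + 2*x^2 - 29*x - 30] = 3*x^2 + 4*x - 29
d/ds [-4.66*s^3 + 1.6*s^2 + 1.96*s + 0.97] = -13.98*s^2 + 3.2*s + 1.96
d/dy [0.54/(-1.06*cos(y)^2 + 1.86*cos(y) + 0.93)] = (1.0044 - 1.1448*cos(y))*sin(y)/(-1.06*cos(y)^2 + 1.86*cos(y) + 0.93)^2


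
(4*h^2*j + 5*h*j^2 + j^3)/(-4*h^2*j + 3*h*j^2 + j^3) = (-h - j)/(h - j)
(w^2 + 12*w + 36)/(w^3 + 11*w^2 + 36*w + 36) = (w + 6)/(w^2 + 5*w + 6)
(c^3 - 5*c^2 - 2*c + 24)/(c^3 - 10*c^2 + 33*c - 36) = (c + 2)/(c - 3)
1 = 1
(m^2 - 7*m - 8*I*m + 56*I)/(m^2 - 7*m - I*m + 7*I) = (m - 8*I)/(m - I)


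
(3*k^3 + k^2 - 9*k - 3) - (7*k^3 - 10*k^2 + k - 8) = -4*k^3 + 11*k^2 - 10*k + 5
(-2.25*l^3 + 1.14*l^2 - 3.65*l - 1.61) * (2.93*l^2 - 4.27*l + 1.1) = -6.5925*l^5 + 12.9477*l^4 - 18.0373*l^3 + 12.1222*l^2 + 2.8597*l - 1.771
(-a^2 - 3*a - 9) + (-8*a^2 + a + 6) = -9*a^2 - 2*a - 3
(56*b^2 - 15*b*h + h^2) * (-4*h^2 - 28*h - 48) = -224*b^2*h^2 - 1568*b^2*h - 2688*b^2 + 60*b*h^3 + 420*b*h^2 + 720*b*h - 4*h^4 - 28*h^3 - 48*h^2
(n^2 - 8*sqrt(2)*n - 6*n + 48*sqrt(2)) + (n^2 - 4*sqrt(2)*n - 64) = 2*n^2 - 12*sqrt(2)*n - 6*n - 64 + 48*sqrt(2)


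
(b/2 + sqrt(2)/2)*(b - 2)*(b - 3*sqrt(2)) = b^3/2 - sqrt(2)*b^2 - b^2 - 3*b + 2*sqrt(2)*b + 6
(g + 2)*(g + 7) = g^2 + 9*g + 14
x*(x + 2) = x^2 + 2*x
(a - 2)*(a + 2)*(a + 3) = a^3 + 3*a^2 - 4*a - 12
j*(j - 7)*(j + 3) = j^3 - 4*j^2 - 21*j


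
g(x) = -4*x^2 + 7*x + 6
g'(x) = 7 - 8*x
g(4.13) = -33.32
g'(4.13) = -26.04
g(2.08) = 3.25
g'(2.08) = -9.64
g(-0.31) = 3.45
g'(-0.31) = 9.48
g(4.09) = -32.28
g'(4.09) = -25.72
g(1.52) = 7.40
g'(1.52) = -5.16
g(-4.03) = -87.17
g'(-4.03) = 39.24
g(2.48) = -1.24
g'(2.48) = -12.84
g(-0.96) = -4.41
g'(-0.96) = 14.68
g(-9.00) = -381.00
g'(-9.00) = 79.00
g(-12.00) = -654.00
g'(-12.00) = 103.00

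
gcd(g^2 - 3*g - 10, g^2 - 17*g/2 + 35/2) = g - 5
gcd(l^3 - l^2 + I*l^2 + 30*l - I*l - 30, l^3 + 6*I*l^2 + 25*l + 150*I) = l^2 + I*l + 30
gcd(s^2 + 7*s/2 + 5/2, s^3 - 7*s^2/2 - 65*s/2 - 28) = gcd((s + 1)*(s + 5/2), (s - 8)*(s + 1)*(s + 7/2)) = s + 1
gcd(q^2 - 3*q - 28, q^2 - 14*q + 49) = q - 7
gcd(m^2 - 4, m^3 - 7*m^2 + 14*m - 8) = m - 2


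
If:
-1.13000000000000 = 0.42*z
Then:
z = -2.69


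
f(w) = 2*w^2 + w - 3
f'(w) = 4*w + 1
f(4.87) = 49.30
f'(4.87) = 20.48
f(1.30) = 1.68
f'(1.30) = 6.20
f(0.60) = -1.68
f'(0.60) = 3.40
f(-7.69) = 107.58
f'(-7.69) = -29.76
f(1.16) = 0.85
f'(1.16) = 5.64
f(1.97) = 6.73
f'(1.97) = 8.88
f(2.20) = 8.88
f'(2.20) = 9.80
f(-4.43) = 31.82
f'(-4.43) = -16.72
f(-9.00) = 150.00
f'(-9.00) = -35.00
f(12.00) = 297.00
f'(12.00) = 49.00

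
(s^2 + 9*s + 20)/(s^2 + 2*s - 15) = (s + 4)/(s - 3)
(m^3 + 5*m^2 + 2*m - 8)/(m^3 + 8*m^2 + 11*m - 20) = (m + 2)/(m + 5)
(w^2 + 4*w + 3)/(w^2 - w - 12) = (w + 1)/(w - 4)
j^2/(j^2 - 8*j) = j/(j - 8)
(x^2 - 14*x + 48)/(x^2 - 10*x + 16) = (x - 6)/(x - 2)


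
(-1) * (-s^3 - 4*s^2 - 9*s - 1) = s^3 + 4*s^2 + 9*s + 1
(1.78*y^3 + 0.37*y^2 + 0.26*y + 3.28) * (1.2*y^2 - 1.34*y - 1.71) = 2.136*y^5 - 1.9412*y^4 - 3.2276*y^3 + 2.9549*y^2 - 4.8398*y - 5.6088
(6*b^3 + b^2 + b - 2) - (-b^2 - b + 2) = 6*b^3 + 2*b^2 + 2*b - 4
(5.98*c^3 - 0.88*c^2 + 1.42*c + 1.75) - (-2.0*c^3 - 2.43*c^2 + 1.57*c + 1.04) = 7.98*c^3 + 1.55*c^2 - 0.15*c + 0.71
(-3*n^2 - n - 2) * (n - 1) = -3*n^3 + 2*n^2 - n + 2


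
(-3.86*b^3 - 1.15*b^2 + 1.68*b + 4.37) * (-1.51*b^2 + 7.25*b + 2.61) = 5.8286*b^5 - 26.2485*b^4 - 20.9489*b^3 + 2.5798*b^2 + 36.0673*b + 11.4057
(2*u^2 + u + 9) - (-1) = 2*u^2 + u + 10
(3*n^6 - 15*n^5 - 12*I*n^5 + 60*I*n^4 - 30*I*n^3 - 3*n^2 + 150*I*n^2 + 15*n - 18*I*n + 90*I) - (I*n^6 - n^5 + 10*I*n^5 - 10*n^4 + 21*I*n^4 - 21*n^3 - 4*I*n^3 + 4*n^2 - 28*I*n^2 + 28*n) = 3*n^6 - I*n^6 - 14*n^5 - 22*I*n^5 + 10*n^4 + 39*I*n^4 + 21*n^3 - 26*I*n^3 - 7*n^2 + 178*I*n^2 - 13*n - 18*I*n + 90*I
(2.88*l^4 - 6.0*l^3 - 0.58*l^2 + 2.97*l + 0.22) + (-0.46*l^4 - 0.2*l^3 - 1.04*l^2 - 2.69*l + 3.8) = 2.42*l^4 - 6.2*l^3 - 1.62*l^2 + 0.28*l + 4.02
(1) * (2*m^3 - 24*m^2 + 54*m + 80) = 2*m^3 - 24*m^2 + 54*m + 80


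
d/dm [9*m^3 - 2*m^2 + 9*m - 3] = 27*m^2 - 4*m + 9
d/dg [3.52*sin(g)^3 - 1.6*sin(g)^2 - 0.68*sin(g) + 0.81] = (10.56*sin(g)^2 - 3.2*sin(g) - 0.68)*cos(g)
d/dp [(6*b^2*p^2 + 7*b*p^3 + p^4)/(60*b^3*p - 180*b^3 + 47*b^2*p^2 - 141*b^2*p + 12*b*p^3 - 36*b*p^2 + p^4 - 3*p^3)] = p*(-p*(6*b^2 + 7*b*p + p^2)*(60*b^3 + 94*b^2*p - 141*b^2 + 36*b*p^2 - 72*b*p + 4*p^3 - 9*p^2) + (12*b^2 + 21*b*p + 4*p^2)*(60*b^3*p - 180*b^3 + 47*b^2*p^2 - 141*b^2*p + 12*b*p^3 - 36*b*p^2 + p^4 - 3*p^3))/(60*b^3*p - 180*b^3 + 47*b^2*p^2 - 141*b^2*p + 12*b*p^3 - 36*b*p^2 + p^4 - 3*p^3)^2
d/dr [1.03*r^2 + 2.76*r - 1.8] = 2.06*r + 2.76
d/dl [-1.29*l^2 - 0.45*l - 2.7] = -2.58*l - 0.45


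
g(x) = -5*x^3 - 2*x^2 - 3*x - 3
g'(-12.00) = -2115.00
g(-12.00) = 8385.00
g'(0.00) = -3.00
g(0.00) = -3.00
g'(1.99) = -70.36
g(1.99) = -56.29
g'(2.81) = -132.68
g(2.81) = -138.16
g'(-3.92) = -217.82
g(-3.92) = 279.21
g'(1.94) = -67.21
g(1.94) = -52.85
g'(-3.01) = -126.86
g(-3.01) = 124.26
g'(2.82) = -133.57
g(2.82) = -139.49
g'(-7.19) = -749.68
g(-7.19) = 1773.65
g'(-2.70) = -101.55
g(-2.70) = 88.94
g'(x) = -15*x^2 - 4*x - 3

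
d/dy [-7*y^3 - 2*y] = -21*y^2 - 2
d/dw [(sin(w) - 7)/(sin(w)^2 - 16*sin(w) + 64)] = (6 - sin(w))*cos(w)/(sin(w) - 8)^3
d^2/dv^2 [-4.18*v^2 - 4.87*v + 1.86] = -8.36000000000000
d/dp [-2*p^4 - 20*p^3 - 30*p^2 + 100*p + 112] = -8*p^3 - 60*p^2 - 60*p + 100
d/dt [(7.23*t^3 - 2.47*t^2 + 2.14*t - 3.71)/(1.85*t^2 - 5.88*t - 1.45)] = (13.3755*t^4 - 85.0248*t^3 - 20.8859*t^2 + 20.89*t - 24.9178)/(3.4225*t^4 - 21.756*t^3 + 29.2094*t^2 + 17.052*t + 2.1025)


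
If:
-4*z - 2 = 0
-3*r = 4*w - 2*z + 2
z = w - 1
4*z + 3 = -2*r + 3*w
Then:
No Solution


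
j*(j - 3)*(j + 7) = j^3 + 4*j^2 - 21*j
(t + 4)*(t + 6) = t^2 + 10*t + 24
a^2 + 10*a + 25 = (a + 5)^2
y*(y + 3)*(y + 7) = y^3 + 10*y^2 + 21*y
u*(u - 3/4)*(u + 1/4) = u^3 - u^2/2 - 3*u/16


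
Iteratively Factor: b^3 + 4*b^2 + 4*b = (b)*(b^2 + 4*b + 4) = b*(b + 2)*(b + 2)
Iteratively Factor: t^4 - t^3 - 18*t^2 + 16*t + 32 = (t + 1)*(t^3 - 2*t^2 - 16*t + 32) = (t - 4)*(t + 1)*(t^2 + 2*t - 8) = (t - 4)*(t - 2)*(t + 1)*(t + 4)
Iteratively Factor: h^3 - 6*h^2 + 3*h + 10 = (h + 1)*(h^2 - 7*h + 10) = (h - 5)*(h + 1)*(h - 2)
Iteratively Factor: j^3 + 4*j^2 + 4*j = (j)*(j^2 + 4*j + 4) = j*(j + 2)*(j + 2)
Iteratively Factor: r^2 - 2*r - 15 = (r - 5)*(r + 3)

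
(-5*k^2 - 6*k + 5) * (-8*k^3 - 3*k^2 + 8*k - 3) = 40*k^5 + 63*k^4 - 62*k^3 - 48*k^2 + 58*k - 15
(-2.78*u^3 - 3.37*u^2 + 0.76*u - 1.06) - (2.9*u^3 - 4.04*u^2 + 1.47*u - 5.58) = -5.68*u^3 + 0.67*u^2 - 0.71*u + 4.52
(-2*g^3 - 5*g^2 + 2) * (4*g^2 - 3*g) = -8*g^5 - 14*g^4 + 15*g^3 + 8*g^2 - 6*g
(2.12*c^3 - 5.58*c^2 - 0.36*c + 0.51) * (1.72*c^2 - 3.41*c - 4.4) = 3.6464*c^5 - 16.8268*c^4 + 9.0806*c^3 + 26.6568*c^2 - 0.1551*c - 2.244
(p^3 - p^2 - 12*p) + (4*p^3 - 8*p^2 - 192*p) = 5*p^3 - 9*p^2 - 204*p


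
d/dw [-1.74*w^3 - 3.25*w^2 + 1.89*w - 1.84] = -5.22*w^2 - 6.5*w + 1.89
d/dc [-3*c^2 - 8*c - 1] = -6*c - 8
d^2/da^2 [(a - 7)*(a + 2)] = 2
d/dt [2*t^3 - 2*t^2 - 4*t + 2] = 6*t^2 - 4*t - 4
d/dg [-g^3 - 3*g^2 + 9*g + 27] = -3*g^2 - 6*g + 9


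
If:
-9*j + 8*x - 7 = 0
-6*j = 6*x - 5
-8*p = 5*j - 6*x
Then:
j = -1/51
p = 133/204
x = 29/34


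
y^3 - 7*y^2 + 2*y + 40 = (y - 5)*(y - 4)*(y + 2)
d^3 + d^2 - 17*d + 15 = (d - 3)*(d - 1)*(d + 5)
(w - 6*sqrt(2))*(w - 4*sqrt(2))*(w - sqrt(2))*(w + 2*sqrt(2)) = w^4 - 9*sqrt(2)*w^3 + 24*w^2 + 88*sqrt(2)*w - 192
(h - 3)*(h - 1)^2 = h^3 - 5*h^2 + 7*h - 3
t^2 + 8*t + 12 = (t + 2)*(t + 6)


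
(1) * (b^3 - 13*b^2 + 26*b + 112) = b^3 - 13*b^2 + 26*b + 112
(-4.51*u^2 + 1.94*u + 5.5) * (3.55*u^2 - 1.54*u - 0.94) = -16.0105*u^4 + 13.8324*u^3 + 20.7768*u^2 - 10.2936*u - 5.17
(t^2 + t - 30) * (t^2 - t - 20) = t^4 - 51*t^2 + 10*t + 600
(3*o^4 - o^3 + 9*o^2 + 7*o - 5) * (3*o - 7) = 9*o^5 - 24*o^4 + 34*o^3 - 42*o^2 - 64*o + 35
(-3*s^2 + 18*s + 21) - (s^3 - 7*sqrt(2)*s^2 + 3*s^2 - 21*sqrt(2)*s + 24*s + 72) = -s^3 - 6*s^2 + 7*sqrt(2)*s^2 - 6*s + 21*sqrt(2)*s - 51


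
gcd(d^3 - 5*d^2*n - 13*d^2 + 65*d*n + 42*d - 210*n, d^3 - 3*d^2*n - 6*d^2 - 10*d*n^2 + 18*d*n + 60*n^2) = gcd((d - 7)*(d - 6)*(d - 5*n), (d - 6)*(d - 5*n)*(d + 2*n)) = d^2 - 5*d*n - 6*d + 30*n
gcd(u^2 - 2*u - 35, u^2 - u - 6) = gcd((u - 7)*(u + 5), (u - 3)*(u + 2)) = 1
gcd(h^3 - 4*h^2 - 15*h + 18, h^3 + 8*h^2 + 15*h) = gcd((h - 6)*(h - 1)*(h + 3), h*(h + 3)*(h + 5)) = h + 3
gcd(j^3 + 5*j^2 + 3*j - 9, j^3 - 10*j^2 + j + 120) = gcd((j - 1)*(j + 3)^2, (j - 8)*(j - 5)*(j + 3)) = j + 3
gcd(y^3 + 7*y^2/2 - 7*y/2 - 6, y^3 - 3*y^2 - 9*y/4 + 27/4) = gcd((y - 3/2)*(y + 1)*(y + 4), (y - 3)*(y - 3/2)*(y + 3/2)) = y - 3/2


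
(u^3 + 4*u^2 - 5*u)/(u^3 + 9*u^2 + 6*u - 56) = u*(u^2 + 4*u - 5)/(u^3 + 9*u^2 + 6*u - 56)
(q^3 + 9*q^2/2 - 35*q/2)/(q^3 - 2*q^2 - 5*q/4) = 2*(q + 7)/(2*q + 1)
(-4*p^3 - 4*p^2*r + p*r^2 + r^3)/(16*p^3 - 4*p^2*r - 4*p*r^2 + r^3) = (-p - r)/(4*p - r)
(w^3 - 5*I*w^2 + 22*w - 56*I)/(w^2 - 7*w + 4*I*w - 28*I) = (w^2 - 9*I*w - 14)/(w - 7)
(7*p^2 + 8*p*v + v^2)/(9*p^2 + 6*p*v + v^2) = (7*p^2 + 8*p*v + v^2)/(9*p^2 + 6*p*v + v^2)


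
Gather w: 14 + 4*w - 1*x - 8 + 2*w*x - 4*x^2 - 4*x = w*(2*x + 4) - 4*x^2 - 5*x + 6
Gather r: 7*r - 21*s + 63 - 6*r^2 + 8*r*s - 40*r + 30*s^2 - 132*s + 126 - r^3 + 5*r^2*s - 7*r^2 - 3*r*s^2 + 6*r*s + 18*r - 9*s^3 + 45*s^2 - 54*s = -r^3 + r^2*(5*s - 13) + r*(-3*s^2 + 14*s - 15) - 9*s^3 + 75*s^2 - 207*s + 189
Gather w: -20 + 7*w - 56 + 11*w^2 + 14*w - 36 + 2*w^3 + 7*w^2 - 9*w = 2*w^3 + 18*w^2 + 12*w - 112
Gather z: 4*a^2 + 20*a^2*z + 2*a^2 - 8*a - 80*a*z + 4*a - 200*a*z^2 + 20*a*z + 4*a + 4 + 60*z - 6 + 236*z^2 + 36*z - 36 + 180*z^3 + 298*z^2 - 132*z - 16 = 6*a^2 + 180*z^3 + z^2*(534 - 200*a) + z*(20*a^2 - 60*a - 36) - 54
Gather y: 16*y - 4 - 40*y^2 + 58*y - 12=-40*y^2 + 74*y - 16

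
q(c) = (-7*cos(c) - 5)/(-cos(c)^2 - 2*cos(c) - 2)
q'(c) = (-2*sin(c)*cos(c) - 2*sin(c))*(-7*cos(c) - 5)/(-cos(c)^2 - 2*cos(c) - 2)^2 + 7*sin(c)/(-cos(c)^2 - 2*cos(c) - 2) = (7*cos(c)^2 + 10*cos(c) - 4)*sin(c)/(cos(c)^2 + 2*cos(c) + 2)^2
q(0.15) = 2.41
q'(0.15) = 0.08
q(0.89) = 2.57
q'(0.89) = 0.29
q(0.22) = 2.41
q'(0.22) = 0.11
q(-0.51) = 2.46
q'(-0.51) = -0.24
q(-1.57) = 2.50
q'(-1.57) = 1.00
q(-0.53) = 2.47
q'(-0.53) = -0.25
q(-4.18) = 1.16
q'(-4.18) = -4.06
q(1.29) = 2.64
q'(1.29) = -0.10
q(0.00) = 2.40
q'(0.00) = 0.00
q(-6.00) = 2.42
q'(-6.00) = 0.14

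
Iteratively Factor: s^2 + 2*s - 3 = (s + 3)*(s - 1)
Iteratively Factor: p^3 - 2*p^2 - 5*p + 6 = (p - 3)*(p^2 + p - 2) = (p - 3)*(p - 1)*(p + 2)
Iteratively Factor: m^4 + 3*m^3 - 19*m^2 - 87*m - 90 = (m + 3)*(m^3 - 19*m - 30) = (m - 5)*(m + 3)*(m^2 + 5*m + 6) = (m - 5)*(m + 3)^2*(m + 2)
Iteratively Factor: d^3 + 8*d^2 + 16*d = (d + 4)*(d^2 + 4*d) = (d + 4)^2*(d)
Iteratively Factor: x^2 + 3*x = (x)*(x + 3)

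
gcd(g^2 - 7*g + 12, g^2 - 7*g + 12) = g^2 - 7*g + 12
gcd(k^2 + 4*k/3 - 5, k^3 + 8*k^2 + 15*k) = k + 3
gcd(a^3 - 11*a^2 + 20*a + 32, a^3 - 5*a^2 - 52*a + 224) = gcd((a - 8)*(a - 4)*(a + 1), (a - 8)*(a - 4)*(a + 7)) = a^2 - 12*a + 32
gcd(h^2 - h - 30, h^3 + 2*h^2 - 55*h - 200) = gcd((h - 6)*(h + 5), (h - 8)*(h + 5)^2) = h + 5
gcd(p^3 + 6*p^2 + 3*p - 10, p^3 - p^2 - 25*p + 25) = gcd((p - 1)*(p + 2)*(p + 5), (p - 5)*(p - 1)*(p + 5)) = p^2 + 4*p - 5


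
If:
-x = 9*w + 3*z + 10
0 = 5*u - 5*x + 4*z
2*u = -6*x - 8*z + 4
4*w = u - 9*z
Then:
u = -311/866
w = -562/433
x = 61/866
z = 465/866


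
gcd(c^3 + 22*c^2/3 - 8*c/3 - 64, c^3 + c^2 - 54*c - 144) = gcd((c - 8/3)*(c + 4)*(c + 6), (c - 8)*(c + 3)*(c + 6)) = c + 6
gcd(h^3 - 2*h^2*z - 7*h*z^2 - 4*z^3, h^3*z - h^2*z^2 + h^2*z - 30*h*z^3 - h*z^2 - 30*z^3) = 1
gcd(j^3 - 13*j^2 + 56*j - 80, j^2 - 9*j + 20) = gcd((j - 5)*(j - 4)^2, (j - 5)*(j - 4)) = j^2 - 9*j + 20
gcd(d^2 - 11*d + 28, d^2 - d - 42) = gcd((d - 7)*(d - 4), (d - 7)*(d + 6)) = d - 7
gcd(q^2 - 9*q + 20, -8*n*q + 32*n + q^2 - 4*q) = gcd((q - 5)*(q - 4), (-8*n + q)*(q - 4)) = q - 4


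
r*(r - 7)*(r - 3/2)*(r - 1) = r^4 - 19*r^3/2 + 19*r^2 - 21*r/2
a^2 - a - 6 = (a - 3)*(a + 2)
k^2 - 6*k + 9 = (k - 3)^2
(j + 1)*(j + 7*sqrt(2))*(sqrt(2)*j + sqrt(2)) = sqrt(2)*j^3 + 2*sqrt(2)*j^2 + 14*j^2 + sqrt(2)*j + 28*j + 14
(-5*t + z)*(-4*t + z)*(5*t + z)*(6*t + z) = 600*t^4 - 50*t^3*z - 49*t^2*z^2 + 2*t*z^3 + z^4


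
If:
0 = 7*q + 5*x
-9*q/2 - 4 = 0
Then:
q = -8/9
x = 56/45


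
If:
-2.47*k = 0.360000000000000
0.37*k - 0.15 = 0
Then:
No Solution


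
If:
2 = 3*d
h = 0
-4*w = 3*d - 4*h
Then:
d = 2/3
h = 0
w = -1/2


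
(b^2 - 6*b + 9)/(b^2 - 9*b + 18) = (b - 3)/(b - 6)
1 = 1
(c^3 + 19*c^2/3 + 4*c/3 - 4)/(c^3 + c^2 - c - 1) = (c^2 + 16*c/3 - 4)/(c^2 - 1)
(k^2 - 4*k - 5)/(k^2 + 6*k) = (k^2 - 4*k - 5)/(k*(k + 6))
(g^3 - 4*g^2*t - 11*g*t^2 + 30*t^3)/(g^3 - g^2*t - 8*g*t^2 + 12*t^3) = (-g + 5*t)/(-g + 2*t)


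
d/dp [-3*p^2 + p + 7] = 1 - 6*p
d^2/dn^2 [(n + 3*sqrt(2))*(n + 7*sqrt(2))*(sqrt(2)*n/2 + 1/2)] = 3*sqrt(2)*n + 21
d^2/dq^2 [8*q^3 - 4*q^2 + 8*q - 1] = 48*q - 8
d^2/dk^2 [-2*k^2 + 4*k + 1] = -4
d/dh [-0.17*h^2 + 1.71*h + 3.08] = 1.71 - 0.34*h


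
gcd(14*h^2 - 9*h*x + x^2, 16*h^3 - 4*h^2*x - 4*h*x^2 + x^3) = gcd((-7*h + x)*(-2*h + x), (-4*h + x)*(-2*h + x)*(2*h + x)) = -2*h + x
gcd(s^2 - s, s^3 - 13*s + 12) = s - 1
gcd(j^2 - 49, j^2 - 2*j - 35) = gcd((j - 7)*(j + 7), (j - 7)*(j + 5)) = j - 7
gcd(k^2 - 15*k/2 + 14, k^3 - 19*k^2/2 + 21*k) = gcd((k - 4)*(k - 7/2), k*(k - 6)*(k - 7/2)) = k - 7/2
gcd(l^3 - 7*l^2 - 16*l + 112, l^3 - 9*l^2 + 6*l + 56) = l^2 - 11*l + 28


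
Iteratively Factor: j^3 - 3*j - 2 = (j + 1)*(j^2 - j - 2) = (j - 2)*(j + 1)*(j + 1)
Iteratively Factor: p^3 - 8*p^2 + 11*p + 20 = (p - 5)*(p^2 - 3*p - 4) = (p - 5)*(p - 4)*(p + 1)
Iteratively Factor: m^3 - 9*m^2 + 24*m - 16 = (m - 4)*(m^2 - 5*m + 4) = (m - 4)*(m - 1)*(m - 4)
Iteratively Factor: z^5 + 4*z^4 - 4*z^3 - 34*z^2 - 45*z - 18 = (z + 1)*(z^4 + 3*z^3 - 7*z^2 - 27*z - 18) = (z - 3)*(z + 1)*(z^3 + 6*z^2 + 11*z + 6) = (z - 3)*(z + 1)^2*(z^2 + 5*z + 6) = (z - 3)*(z + 1)^2*(z + 3)*(z + 2)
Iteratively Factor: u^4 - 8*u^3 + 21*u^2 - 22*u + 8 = (u - 4)*(u^3 - 4*u^2 + 5*u - 2) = (u - 4)*(u - 1)*(u^2 - 3*u + 2) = (u - 4)*(u - 2)*(u - 1)*(u - 1)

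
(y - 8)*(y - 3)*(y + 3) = y^3 - 8*y^2 - 9*y + 72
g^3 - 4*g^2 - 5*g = g*(g - 5)*(g + 1)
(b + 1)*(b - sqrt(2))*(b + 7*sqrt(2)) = b^3 + b^2 + 6*sqrt(2)*b^2 - 14*b + 6*sqrt(2)*b - 14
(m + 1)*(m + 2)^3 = m^4 + 7*m^3 + 18*m^2 + 20*m + 8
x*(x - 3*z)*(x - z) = x^3 - 4*x^2*z + 3*x*z^2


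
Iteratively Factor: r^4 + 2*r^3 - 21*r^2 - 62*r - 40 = (r - 5)*(r^3 + 7*r^2 + 14*r + 8) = (r - 5)*(r + 2)*(r^2 + 5*r + 4) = (r - 5)*(r + 2)*(r + 4)*(r + 1)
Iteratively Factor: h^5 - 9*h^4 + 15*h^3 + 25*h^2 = (h - 5)*(h^4 - 4*h^3 - 5*h^2) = h*(h - 5)*(h^3 - 4*h^2 - 5*h) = h*(h - 5)*(h + 1)*(h^2 - 5*h) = h*(h - 5)^2*(h + 1)*(h)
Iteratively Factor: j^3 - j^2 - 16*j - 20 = (j + 2)*(j^2 - 3*j - 10) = (j + 2)^2*(j - 5)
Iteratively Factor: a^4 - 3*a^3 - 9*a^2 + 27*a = (a)*(a^3 - 3*a^2 - 9*a + 27) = a*(a - 3)*(a^2 - 9) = a*(a - 3)*(a + 3)*(a - 3)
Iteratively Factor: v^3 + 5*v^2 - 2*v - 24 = (v + 3)*(v^2 + 2*v - 8) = (v - 2)*(v + 3)*(v + 4)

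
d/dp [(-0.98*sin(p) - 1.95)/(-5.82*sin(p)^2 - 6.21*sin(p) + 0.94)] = (-22.698*sin(p) + 2.8518*cos(2*p) - 15.8825)*cos(p)/(5.82*sin(p)^2 + 6.21*sin(p) - 0.94)^2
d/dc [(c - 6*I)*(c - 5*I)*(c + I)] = 3*c^2 - 20*I*c - 19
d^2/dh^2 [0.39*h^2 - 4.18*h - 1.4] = 0.780000000000000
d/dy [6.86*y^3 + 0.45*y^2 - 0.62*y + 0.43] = 20.58*y^2 + 0.9*y - 0.62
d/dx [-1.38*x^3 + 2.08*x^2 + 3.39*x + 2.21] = -4.14*x^2 + 4.16*x + 3.39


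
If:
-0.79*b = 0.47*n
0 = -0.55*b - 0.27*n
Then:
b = 0.00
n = 0.00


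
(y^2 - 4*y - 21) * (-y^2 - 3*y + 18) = -y^4 + y^3 + 51*y^2 - 9*y - 378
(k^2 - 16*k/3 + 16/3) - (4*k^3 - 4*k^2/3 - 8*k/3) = -4*k^3 + 7*k^2/3 - 8*k/3 + 16/3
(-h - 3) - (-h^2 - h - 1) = h^2 - 2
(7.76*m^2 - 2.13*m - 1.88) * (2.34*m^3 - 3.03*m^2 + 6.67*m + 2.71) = 18.1584*m^5 - 28.497*m^4 + 53.8139*m^3 + 12.5189*m^2 - 18.3119*m - 5.0948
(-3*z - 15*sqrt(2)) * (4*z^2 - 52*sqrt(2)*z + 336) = -12*z^3 + 96*sqrt(2)*z^2 + 552*z - 5040*sqrt(2)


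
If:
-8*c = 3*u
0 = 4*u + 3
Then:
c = 9/32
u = -3/4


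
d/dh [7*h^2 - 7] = 14*h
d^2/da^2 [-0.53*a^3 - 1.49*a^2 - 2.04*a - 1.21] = -3.18*a - 2.98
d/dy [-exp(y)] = -exp(y)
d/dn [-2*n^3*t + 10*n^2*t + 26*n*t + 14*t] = 2*t*(-3*n^2 + 10*n + 13)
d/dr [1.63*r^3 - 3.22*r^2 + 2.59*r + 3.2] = 4.89*r^2 - 6.44*r + 2.59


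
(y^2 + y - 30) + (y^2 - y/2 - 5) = 2*y^2 + y/2 - 35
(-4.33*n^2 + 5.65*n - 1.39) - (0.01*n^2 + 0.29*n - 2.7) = -4.34*n^2 + 5.36*n + 1.31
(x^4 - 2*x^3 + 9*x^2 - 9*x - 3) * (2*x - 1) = 2*x^5 - 5*x^4 + 20*x^3 - 27*x^2 + 3*x + 3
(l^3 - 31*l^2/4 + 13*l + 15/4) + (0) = l^3 - 31*l^2/4 + 13*l + 15/4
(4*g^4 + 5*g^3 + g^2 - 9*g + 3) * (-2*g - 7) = -8*g^5 - 38*g^4 - 37*g^3 + 11*g^2 + 57*g - 21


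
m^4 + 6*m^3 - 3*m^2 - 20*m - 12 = (m - 2)*(m + 1)^2*(m + 6)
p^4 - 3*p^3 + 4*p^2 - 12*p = p*(p - 3)*(p - 2*I)*(p + 2*I)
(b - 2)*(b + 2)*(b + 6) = b^3 + 6*b^2 - 4*b - 24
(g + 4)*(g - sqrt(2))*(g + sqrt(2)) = g^3 + 4*g^2 - 2*g - 8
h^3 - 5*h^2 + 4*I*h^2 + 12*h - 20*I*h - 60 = (h - 5)*(h - 2*I)*(h + 6*I)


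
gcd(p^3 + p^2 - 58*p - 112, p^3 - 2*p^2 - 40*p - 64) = p^2 - 6*p - 16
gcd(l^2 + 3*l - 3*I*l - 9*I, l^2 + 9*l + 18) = l + 3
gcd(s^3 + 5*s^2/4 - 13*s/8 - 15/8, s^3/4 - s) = 1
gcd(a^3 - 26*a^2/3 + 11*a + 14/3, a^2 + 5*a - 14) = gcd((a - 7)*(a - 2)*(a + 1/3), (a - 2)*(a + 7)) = a - 2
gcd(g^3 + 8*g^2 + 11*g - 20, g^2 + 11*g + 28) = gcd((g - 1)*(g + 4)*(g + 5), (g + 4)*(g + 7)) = g + 4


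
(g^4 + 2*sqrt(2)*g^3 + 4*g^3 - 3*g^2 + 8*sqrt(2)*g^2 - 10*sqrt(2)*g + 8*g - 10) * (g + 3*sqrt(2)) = g^5 + 4*g^4 + 5*sqrt(2)*g^4 + 9*g^3 + 20*sqrt(2)*g^3 - 19*sqrt(2)*g^2 + 56*g^2 - 70*g + 24*sqrt(2)*g - 30*sqrt(2)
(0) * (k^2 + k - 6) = 0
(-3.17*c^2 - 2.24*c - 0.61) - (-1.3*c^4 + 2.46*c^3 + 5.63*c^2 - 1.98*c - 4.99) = 1.3*c^4 - 2.46*c^3 - 8.8*c^2 - 0.26*c + 4.38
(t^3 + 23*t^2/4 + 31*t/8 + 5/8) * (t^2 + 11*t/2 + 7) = t^5 + 45*t^4/4 + 85*t^3/2 + 995*t^2/16 + 489*t/16 + 35/8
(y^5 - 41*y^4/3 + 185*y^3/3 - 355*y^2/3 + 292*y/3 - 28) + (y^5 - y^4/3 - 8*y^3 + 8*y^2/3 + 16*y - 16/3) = 2*y^5 - 14*y^4 + 161*y^3/3 - 347*y^2/3 + 340*y/3 - 100/3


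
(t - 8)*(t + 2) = t^2 - 6*t - 16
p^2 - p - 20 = (p - 5)*(p + 4)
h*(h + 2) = h^2 + 2*h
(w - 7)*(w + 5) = w^2 - 2*w - 35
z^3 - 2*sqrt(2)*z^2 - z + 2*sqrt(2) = (z - 1)*(z + 1)*(z - 2*sqrt(2))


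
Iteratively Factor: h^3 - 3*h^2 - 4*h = (h)*(h^2 - 3*h - 4) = h*(h + 1)*(h - 4)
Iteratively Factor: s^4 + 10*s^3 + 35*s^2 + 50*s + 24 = (s + 1)*(s^3 + 9*s^2 + 26*s + 24) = (s + 1)*(s + 3)*(s^2 + 6*s + 8) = (s + 1)*(s + 3)*(s + 4)*(s + 2)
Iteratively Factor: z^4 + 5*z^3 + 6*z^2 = (z)*(z^3 + 5*z^2 + 6*z) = z*(z + 2)*(z^2 + 3*z) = z^2*(z + 2)*(z + 3)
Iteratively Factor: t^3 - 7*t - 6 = (t + 2)*(t^2 - 2*t - 3) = (t + 1)*(t + 2)*(t - 3)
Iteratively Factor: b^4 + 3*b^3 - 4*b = (b)*(b^3 + 3*b^2 - 4) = b*(b - 1)*(b^2 + 4*b + 4) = b*(b - 1)*(b + 2)*(b + 2)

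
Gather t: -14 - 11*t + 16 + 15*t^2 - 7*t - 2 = 15*t^2 - 18*t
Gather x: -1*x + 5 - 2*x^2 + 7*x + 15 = -2*x^2 + 6*x + 20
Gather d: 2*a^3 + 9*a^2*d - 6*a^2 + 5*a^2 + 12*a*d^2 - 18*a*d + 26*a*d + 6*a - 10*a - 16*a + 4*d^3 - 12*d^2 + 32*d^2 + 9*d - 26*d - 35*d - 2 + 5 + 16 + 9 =2*a^3 - a^2 - 20*a + 4*d^3 + d^2*(12*a + 20) + d*(9*a^2 + 8*a - 52) + 28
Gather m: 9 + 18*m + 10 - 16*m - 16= 2*m + 3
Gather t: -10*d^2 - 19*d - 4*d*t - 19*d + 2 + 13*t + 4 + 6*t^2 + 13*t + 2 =-10*d^2 - 38*d + 6*t^2 + t*(26 - 4*d) + 8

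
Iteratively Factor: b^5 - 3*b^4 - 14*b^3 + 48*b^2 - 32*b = (b - 1)*(b^4 - 2*b^3 - 16*b^2 + 32*b) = (b - 1)*(b + 4)*(b^3 - 6*b^2 + 8*b) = b*(b - 1)*(b + 4)*(b^2 - 6*b + 8) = b*(b - 2)*(b - 1)*(b + 4)*(b - 4)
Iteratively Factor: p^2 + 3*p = (p + 3)*(p)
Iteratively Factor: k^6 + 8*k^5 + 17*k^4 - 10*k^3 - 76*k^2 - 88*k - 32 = (k + 1)*(k^5 + 7*k^4 + 10*k^3 - 20*k^2 - 56*k - 32) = (k + 1)^2*(k^4 + 6*k^3 + 4*k^2 - 24*k - 32) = (k - 2)*(k + 1)^2*(k^3 + 8*k^2 + 20*k + 16) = (k - 2)*(k + 1)^2*(k + 4)*(k^2 + 4*k + 4) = (k - 2)*(k + 1)^2*(k + 2)*(k + 4)*(k + 2)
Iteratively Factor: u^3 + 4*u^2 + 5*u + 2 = (u + 2)*(u^2 + 2*u + 1) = (u + 1)*(u + 2)*(u + 1)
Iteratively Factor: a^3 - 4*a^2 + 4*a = (a)*(a^2 - 4*a + 4) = a*(a - 2)*(a - 2)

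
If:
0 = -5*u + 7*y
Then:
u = 7*y/5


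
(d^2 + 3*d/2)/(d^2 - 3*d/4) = 2*(2*d + 3)/(4*d - 3)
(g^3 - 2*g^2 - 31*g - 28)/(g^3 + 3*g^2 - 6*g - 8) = (g - 7)/(g - 2)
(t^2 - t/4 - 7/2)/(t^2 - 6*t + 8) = (t + 7/4)/(t - 4)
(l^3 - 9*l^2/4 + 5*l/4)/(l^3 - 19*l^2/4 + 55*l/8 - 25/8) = 2*l/(2*l - 5)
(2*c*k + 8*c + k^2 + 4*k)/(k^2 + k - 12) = (2*c + k)/(k - 3)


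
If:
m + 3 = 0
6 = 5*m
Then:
No Solution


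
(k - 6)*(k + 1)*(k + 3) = k^3 - 2*k^2 - 21*k - 18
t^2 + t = t*(t + 1)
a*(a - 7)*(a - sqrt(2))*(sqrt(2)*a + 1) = sqrt(2)*a^4 - 7*sqrt(2)*a^3 - a^3 - sqrt(2)*a^2 + 7*a^2 + 7*sqrt(2)*a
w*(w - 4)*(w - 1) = w^3 - 5*w^2 + 4*w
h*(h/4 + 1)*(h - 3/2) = h^3/4 + 5*h^2/8 - 3*h/2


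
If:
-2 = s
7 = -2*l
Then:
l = -7/2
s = -2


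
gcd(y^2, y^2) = y^2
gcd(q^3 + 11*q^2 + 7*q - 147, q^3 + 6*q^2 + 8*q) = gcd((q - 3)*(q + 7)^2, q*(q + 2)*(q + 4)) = 1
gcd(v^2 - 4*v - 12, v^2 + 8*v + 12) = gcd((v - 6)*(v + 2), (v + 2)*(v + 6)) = v + 2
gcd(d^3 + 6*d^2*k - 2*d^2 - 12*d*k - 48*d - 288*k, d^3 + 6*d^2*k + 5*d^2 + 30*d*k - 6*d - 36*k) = d^2 + 6*d*k + 6*d + 36*k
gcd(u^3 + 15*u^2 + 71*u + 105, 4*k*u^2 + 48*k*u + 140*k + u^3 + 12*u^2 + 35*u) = u^2 + 12*u + 35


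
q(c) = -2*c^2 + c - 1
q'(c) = 1 - 4*c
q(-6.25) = -85.38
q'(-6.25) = 26.00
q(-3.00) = -22.00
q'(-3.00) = 13.00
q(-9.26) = -181.76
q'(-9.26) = 38.04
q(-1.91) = -10.21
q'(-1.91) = 8.64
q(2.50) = -11.00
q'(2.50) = -9.00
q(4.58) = -38.37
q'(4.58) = -17.32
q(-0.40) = -1.72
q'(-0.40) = 2.60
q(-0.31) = -1.50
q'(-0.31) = 2.24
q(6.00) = -67.00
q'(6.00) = -23.00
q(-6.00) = -79.00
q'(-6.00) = 25.00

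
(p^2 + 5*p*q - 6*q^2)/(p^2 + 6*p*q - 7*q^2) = (p + 6*q)/(p + 7*q)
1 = 1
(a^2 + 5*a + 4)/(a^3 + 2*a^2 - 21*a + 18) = (a^2 + 5*a + 4)/(a^3 + 2*a^2 - 21*a + 18)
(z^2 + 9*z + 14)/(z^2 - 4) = (z + 7)/(z - 2)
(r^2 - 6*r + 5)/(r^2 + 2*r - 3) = (r - 5)/(r + 3)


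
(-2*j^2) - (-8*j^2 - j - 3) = 6*j^2 + j + 3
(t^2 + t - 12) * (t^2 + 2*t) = t^4 + 3*t^3 - 10*t^2 - 24*t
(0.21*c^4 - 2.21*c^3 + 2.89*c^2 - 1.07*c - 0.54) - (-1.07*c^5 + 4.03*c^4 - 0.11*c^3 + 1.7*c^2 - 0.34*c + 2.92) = 1.07*c^5 - 3.82*c^4 - 2.1*c^3 + 1.19*c^2 - 0.73*c - 3.46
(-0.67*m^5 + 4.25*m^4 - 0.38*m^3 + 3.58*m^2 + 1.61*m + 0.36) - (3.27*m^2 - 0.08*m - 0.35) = -0.67*m^5 + 4.25*m^4 - 0.38*m^3 + 0.31*m^2 + 1.69*m + 0.71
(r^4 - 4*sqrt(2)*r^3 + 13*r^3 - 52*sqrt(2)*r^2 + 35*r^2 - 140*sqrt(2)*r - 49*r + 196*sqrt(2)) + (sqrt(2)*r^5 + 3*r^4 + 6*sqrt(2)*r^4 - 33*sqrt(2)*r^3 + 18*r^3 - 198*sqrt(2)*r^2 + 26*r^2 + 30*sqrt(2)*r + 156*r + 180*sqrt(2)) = sqrt(2)*r^5 + 4*r^4 + 6*sqrt(2)*r^4 - 37*sqrt(2)*r^3 + 31*r^3 - 250*sqrt(2)*r^2 + 61*r^2 - 110*sqrt(2)*r + 107*r + 376*sqrt(2)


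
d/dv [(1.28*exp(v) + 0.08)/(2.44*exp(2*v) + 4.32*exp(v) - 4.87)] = (-(1.28*exp(v) + 0.08)*(4.88*exp(v) + 4.32) + 3.1232*exp(2*v) + 5.5296*exp(v) - 6.2336)*exp(v)/(2.44*exp(2*v) + 4.32*exp(v) - 4.87)^2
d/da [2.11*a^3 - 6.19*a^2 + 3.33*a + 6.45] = 6.33*a^2 - 12.38*a + 3.33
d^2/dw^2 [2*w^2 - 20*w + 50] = 4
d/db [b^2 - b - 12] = 2*b - 1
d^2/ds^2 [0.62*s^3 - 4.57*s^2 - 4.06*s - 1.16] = 3.72*s - 9.14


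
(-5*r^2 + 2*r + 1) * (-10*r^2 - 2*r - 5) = 50*r^4 - 10*r^3 + 11*r^2 - 12*r - 5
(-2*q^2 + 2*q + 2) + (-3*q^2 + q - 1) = -5*q^2 + 3*q + 1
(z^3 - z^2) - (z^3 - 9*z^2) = 8*z^2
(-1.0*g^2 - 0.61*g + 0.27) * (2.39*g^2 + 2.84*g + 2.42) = -2.39*g^4 - 4.2979*g^3 - 3.5071*g^2 - 0.7094*g + 0.6534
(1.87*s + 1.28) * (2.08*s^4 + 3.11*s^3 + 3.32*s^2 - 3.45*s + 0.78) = 3.8896*s^5 + 8.4781*s^4 + 10.1892*s^3 - 2.2019*s^2 - 2.9574*s + 0.9984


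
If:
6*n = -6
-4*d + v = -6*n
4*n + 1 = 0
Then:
No Solution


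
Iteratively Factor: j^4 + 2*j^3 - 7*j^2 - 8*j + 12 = (j - 2)*(j^3 + 4*j^2 + j - 6) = (j - 2)*(j + 3)*(j^2 + j - 2) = (j - 2)*(j - 1)*(j + 3)*(j + 2)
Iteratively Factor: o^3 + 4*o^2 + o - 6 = (o - 1)*(o^2 + 5*o + 6) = (o - 1)*(o + 3)*(o + 2)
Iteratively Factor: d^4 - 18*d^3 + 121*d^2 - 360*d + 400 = (d - 5)*(d^3 - 13*d^2 + 56*d - 80) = (d - 5)*(d - 4)*(d^2 - 9*d + 20) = (d - 5)*(d - 4)^2*(d - 5)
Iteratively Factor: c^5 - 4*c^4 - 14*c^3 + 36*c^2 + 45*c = (c - 5)*(c^4 + c^3 - 9*c^2 - 9*c) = c*(c - 5)*(c^3 + c^2 - 9*c - 9) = c*(c - 5)*(c + 3)*(c^2 - 2*c - 3) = c*(c - 5)*(c + 1)*(c + 3)*(c - 3)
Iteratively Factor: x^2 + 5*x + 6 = (x + 2)*(x + 3)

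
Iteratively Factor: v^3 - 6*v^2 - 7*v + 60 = (v + 3)*(v^2 - 9*v + 20) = (v - 4)*(v + 3)*(v - 5)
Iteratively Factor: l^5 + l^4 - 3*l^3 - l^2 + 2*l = (l - 1)*(l^4 + 2*l^3 - l^2 - 2*l) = (l - 1)^2*(l^3 + 3*l^2 + 2*l) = l*(l - 1)^2*(l^2 + 3*l + 2) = l*(l - 1)^2*(l + 1)*(l + 2)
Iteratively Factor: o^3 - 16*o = (o - 4)*(o^2 + 4*o) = o*(o - 4)*(o + 4)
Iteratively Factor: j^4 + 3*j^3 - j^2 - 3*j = (j + 3)*(j^3 - j) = (j + 1)*(j + 3)*(j^2 - j) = (j - 1)*(j + 1)*(j + 3)*(j)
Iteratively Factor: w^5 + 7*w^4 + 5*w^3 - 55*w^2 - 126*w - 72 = (w + 2)*(w^4 + 5*w^3 - 5*w^2 - 45*w - 36) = (w - 3)*(w + 2)*(w^3 + 8*w^2 + 19*w + 12) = (w - 3)*(w + 2)*(w + 3)*(w^2 + 5*w + 4) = (w - 3)*(w + 2)*(w + 3)*(w + 4)*(w + 1)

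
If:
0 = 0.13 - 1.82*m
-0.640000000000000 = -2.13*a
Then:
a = 0.30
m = 0.07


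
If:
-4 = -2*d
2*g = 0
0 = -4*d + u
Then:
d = 2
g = 0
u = 8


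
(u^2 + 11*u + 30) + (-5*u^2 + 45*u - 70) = -4*u^2 + 56*u - 40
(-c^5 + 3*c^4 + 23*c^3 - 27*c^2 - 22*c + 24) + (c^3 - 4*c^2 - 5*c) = -c^5 + 3*c^4 + 24*c^3 - 31*c^2 - 27*c + 24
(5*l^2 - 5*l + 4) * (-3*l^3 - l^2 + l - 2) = -15*l^5 + 10*l^4 - 2*l^3 - 19*l^2 + 14*l - 8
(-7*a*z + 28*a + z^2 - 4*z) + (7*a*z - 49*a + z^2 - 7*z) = -21*a + 2*z^2 - 11*z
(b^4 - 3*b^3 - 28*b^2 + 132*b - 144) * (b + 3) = b^5 - 37*b^3 + 48*b^2 + 252*b - 432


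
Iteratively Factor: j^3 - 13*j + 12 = (j - 1)*(j^2 + j - 12) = (j - 1)*(j + 4)*(j - 3)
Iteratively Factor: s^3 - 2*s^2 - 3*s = (s - 3)*(s^2 + s) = (s - 3)*(s + 1)*(s)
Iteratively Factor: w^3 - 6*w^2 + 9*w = (w - 3)*(w^2 - 3*w) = w*(w - 3)*(w - 3)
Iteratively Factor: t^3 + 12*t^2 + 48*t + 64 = (t + 4)*(t^2 + 8*t + 16) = (t + 4)^2*(t + 4)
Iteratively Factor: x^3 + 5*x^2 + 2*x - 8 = (x + 2)*(x^2 + 3*x - 4) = (x - 1)*(x + 2)*(x + 4)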